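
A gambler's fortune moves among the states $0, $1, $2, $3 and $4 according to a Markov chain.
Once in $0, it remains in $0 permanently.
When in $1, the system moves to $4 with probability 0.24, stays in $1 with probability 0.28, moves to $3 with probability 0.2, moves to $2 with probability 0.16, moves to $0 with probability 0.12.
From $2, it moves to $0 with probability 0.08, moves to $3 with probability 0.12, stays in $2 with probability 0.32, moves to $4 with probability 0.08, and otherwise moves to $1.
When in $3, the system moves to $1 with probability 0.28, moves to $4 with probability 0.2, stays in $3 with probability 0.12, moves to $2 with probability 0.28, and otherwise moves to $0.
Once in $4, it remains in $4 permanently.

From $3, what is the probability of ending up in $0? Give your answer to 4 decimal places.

Let h(s) be the probability of absorption at $0 starting from transient state s. Then h($0) = 1 and h($4) = 0. By first-step analysis:
h($1) = 0.12·1 + 0.28·h($1) + 0.16·h($2) + 0.2·h($3) + 0.24·0
h($2) = 0.08·1 + 0.4·h($1) + 0.32·h($2) + 0.12·h($3) + 0.08·0
h($3) = 0.12·1 + 0.28·h($1) + 0.28·h($2) + 0.12·h($3) + 0.2·0
Solving: h($1) = 0.3591, h($2) = 0.3953, h($3) = 0.3764.
Starting from $3, the probability is 0.3764.

0.3764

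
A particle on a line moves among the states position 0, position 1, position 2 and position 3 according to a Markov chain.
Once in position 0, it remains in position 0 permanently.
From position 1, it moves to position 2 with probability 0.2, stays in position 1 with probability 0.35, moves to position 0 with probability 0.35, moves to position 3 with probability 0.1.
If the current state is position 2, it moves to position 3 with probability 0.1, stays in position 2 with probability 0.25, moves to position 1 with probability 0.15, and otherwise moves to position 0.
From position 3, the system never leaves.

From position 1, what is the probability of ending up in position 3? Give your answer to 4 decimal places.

0.2077

Let h(s) be the probability of absorption at position 3 starting from transient state s. Then h(position 3) = 1 and h(position 0) = 0. By first-step analysis:
h(position 1) = 0.35·0 + 0.35·h(position 1) + 0.2·h(position 2) + 0.1·1
h(position 2) = 0.5·0 + 0.15·h(position 1) + 0.25·h(position 2) + 0.1·1
Solving: h(position 1) = 0.2077, h(position 2) = 0.1749.
Starting from position 1, the probability is 0.2077.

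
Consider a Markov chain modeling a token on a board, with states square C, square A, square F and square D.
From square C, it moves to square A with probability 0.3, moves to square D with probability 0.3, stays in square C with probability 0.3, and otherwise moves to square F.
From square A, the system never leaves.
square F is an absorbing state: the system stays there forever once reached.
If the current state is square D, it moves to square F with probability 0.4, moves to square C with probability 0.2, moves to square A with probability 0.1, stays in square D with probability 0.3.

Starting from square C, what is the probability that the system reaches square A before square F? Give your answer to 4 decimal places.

Let h(s) be the probability of absorption at square A starting from transient state s. Then h(square A) = 1 and h(square F) = 0. By first-step analysis:
h(square C) = 0.3·h(square C) + 0.3·1 + 0.1·0 + 0.3·h(square D)
h(square D) = 0.2·h(square C) + 0.1·1 + 0.4·0 + 0.3·h(square D)
Solving: h(square C) = 0.5581, h(square D) = 0.3023.
Starting from square C, the probability is 0.5581.

0.5581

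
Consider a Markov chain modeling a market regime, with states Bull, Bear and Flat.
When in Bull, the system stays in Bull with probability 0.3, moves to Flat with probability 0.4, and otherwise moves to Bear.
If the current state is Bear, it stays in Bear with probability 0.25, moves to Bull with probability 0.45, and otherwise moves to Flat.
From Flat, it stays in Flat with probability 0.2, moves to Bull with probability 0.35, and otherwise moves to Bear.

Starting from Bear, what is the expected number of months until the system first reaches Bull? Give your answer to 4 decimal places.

Let t(s) be the expected number of months to first reach Bull from state s, with t(Bull) = 0. Conditioning on the first month:
t(Bear) = 1 + 0.25·t(Bear) + 0.3·t(Flat)
t(Flat) = 1 + 0.45·t(Bear) + 0.2·t(Flat)
Solving: t(Bear) = 2.3656, t(Flat) = 2.5806.
Expected months from Bear to Bull: 2.3656.

2.3656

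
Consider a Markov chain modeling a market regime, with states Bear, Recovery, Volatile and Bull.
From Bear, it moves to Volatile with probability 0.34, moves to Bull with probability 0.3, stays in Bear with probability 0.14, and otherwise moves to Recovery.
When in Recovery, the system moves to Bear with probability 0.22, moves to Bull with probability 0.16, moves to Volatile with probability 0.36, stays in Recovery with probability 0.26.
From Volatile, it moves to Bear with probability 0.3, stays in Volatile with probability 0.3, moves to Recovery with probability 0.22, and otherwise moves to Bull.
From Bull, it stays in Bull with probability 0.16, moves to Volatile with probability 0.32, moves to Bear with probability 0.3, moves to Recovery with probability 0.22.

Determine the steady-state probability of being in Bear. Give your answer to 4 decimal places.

Let the stationary distribution be π with π = πP and π_1 + π_2 + π_3 + π_4 = 1.
π_1 = 0.14·π_1 + 0.22·π_2 + 0.3·π_3 + 0.3·π_4
π_2 = 0.22·π_1 + 0.26·π_2 + 0.22·π_3 + 0.22·π_4
π_3 = 0.34·π_1 + 0.36·π_2 + 0.3·π_3 + 0.32·π_4
Solving with the normalization constraint gives π = (0.2428, 0.2292, 0.3275, 0.2005).
So the stationary probability of Bear is 0.2428.

0.2428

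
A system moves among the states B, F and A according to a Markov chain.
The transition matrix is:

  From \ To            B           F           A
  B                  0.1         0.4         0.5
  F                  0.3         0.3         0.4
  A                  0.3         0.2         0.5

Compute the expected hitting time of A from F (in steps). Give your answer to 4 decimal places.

Let t(s) be the expected number of steps to first reach A from state s, with t(A) = 0. Conditioning on the first step:
t(B) = 1 + 0.1·t(B) + 0.4·t(F)
t(F) = 1 + 0.3·t(B) + 0.3·t(F)
Solving: t(B) = 2.1569, t(F) = 2.3529.
Expected steps from F to A: 2.3529.

2.3529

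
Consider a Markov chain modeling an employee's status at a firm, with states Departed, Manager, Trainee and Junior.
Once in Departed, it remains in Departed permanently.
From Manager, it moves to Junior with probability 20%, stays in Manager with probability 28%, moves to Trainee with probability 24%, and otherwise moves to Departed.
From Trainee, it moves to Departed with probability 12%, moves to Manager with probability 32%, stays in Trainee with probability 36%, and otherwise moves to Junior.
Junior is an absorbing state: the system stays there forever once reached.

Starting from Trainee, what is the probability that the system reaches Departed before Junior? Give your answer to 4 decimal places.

0.4583

Let h(s) be the probability of absorption at Departed starting from transient state s. Then h(Departed) = 1 and h(Junior) = 0. By first-step analysis:
h(Manager) = 0.28·1 + 0.28·h(Manager) + 0.24·h(Trainee) + 0.2·0
h(Trainee) = 0.12·1 + 0.32·h(Manager) + 0.36·h(Trainee) + 0.2·0
Solving: h(Manager) = 0.5417, h(Trainee) = 0.4583.
Starting from Trainee, the probability is 0.4583.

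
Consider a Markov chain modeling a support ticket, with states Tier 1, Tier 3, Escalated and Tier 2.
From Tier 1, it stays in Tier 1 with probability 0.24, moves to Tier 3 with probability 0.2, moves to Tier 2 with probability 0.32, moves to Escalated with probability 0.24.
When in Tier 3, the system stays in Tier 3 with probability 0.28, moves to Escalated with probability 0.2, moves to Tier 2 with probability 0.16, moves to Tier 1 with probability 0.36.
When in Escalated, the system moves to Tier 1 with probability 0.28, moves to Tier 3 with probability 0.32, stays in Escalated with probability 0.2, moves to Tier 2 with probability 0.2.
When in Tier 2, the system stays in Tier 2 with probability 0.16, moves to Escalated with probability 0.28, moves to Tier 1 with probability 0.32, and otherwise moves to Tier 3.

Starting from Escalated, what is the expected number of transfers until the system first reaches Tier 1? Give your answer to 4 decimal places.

Let t(s) be the expected number of transfers to first reach Tier 1 from state s, with t(Tier 1) = 0. Conditioning on the first transfer:
t(Tier 3) = 1 + 0.28·t(Tier 3) + 0.2·t(Escalated) + 0.16·t(Tier 2)
t(Escalated) = 1 + 0.32·t(Tier 3) + 0.2·t(Escalated) + 0.2·t(Tier 2)
t(Tier 2) = 1 + 0.24·t(Tier 3) + 0.28·t(Escalated) + 0.16·t(Tier 2)
Solving: t(Tier 3) = 2.9746, t(Escalated) = 3.2181, t(Tier 2) = 3.1131.
Expected transfers from Escalated to Tier 1: 3.2181.

3.2181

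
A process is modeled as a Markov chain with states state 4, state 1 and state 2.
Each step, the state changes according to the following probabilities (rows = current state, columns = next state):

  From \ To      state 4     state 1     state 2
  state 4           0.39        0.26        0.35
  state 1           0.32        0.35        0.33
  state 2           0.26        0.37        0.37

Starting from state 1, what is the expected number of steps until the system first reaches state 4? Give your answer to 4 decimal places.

Let t(s) be the expected number of steps to first reach state 4 from state s, with t(state 4) = 0. Conditioning on the first step:
t(state 1) = 1 + 0.35·t(state 1) + 0.33·t(state 2)
t(state 2) = 1 + 0.37·t(state 1) + 0.37·t(state 2)
Solving: t(state 1) = 3.3403, t(state 2) = 3.5491.
Expected steps from state 1 to state 4: 3.3403.

3.3403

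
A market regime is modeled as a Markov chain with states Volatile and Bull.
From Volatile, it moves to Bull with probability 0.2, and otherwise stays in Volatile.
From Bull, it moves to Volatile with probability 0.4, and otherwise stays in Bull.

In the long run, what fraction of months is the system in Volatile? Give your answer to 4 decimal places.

Let the stationary distribution be π with π = πP and π_1 + π_2 = 1.
π_1 = 0.8·π_1 + 0.4·π_2
Solving with the normalization constraint gives π = (0.6667, 0.3333).
So the stationary probability of Volatile is 0.6667.

0.6667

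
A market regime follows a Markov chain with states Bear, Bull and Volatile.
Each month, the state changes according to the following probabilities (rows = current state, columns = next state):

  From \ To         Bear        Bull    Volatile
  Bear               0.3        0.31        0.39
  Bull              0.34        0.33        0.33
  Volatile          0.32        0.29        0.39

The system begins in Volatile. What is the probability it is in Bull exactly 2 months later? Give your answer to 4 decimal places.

0.3080

Sum over the intermediate state after 1 month:
P = P(Volatile→Bear)·P(Bear→Bull) + P(Volatile→Bull)·P(Bull→Bull) + P(Volatile→Volatile)·P(Volatile→Bull)
  = 0.32×0.31 + 0.29×0.33 + 0.39×0.29
  = 0.0992 + 0.0957 + 0.1131 = 0.3080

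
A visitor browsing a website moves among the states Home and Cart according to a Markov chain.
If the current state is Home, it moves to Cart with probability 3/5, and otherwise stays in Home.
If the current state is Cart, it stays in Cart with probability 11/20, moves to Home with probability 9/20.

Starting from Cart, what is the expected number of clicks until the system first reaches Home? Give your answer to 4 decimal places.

2.2222

Let t(s) be the expected number of clicks to first reach Home from state s, with t(Home) = 0. Conditioning on the first click:
t(Cart) = 1 + 0.55·t(Cart)
Solving: t(Cart) = 2.2222.
Expected clicks from Cart to Home: 2.2222.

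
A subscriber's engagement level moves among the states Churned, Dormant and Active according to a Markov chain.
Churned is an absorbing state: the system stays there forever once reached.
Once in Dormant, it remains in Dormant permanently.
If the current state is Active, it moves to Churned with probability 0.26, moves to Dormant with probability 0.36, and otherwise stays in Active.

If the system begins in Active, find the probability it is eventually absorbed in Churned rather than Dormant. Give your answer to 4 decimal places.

Let h(s) be the probability of absorption at Churned starting from transient state s. Then h(Churned) = 1 and h(Dormant) = 0. By first-step analysis:
h(Active) = 0.26·1 + 0.36·0 + 0.38·h(Active)
Solving: h(Active) = 0.4194.
Starting from Active, the probability is 0.4194.

0.4194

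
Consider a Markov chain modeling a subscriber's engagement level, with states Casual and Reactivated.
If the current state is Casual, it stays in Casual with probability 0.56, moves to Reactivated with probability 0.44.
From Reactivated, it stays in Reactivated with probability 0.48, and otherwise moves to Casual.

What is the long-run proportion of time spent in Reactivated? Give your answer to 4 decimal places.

0.4583

Let the stationary distribution be π with π = πP and π_1 + π_2 = 1.
π_1 = 0.56·π_1 + 0.52·π_2
Solving with the normalization constraint gives π = (0.5417, 0.4583).
So the stationary probability of Reactivated is 0.4583.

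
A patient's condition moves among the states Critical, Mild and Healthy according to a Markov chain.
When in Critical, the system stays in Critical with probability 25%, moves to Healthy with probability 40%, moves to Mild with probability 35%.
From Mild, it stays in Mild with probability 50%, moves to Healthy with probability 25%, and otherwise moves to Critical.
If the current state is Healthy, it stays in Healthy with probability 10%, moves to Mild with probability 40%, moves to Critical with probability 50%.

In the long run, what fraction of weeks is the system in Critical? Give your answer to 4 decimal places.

Let the stationary distribution be π with π = πP and π_1 + π_2 + π_3 = 1.
π_1 = 0.25·π_1 + 0.25·π_2 + 0.5·π_3
π_2 = 0.35·π_1 + 0.5·π_2 + 0.4·π_3
Solving with the normalization constraint gives π = (0.3146, 0.4270, 0.2584).
So the stationary probability of Critical is 0.3146.

0.3146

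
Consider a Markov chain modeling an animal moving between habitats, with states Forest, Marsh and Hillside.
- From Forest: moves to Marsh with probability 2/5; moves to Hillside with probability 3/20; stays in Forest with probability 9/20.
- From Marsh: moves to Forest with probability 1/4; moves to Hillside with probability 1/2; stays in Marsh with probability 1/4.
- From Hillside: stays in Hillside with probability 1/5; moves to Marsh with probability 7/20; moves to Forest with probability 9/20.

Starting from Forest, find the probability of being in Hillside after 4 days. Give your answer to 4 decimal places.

Propagate the distribution vector 4 days from Forest.
After 0 days: (1.0000, 0.0000, 0.0000)
After 1 day: (0.4500, 0.4000, 0.1500)
After 2 days: (0.3700, 0.3325, 0.2975)
After 3 days: (0.3835, 0.3353, 0.2813)
After 4 days: (0.3830, 0.3357, 0.2814)
P(in Hillside after 4 days) = 0.2814

0.2814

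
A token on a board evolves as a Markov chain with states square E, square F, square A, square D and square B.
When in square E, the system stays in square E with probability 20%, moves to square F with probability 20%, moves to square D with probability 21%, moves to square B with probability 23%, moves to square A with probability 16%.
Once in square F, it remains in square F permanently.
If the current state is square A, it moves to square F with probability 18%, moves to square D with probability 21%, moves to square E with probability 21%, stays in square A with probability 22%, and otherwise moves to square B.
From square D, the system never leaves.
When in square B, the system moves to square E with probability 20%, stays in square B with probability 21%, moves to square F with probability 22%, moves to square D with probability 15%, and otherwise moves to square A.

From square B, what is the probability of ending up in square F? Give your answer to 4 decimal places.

0.5432

Let h(s) be the probability of absorption at square F starting from transient state s. Then h(square F) = 1 and h(square D) = 0. By first-step analysis:
h(square E) = 0.2·h(square E) + 0.2·1 + 0.16·h(square A) + 0.21·0 + 0.23·h(square B)
h(square A) = 0.21·h(square E) + 0.18·1 + 0.22·h(square A) + 0.21·0 + 0.18·h(square B)
h(square B) = 0.2·h(square E) + 0.22·1 + 0.22·h(square A) + 0.15·0 + 0.21·h(square B)
Solving: h(square E) = 0.5046, h(square A) = 0.4920, h(square B) = 0.5432.
Starting from square B, the probability is 0.5432.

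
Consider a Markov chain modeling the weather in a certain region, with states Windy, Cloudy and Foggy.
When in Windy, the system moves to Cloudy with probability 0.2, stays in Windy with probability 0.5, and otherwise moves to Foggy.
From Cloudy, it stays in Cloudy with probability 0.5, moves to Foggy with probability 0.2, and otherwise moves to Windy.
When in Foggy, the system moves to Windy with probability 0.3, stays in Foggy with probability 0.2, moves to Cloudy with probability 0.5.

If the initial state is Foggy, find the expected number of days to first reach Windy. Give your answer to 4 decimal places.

Let t(s) be the expected number of days to first reach Windy from state s, with t(Windy) = 0. Conditioning on the first day:
t(Cloudy) = 1 + 0.5·t(Cloudy) + 0.2·t(Foggy)
t(Foggy) = 1 + 0.5·t(Cloudy) + 0.2·t(Foggy)
Solving: t(Cloudy) = 3.3333, t(Foggy) = 3.3333.
Expected days from Foggy to Windy: 3.3333.

3.3333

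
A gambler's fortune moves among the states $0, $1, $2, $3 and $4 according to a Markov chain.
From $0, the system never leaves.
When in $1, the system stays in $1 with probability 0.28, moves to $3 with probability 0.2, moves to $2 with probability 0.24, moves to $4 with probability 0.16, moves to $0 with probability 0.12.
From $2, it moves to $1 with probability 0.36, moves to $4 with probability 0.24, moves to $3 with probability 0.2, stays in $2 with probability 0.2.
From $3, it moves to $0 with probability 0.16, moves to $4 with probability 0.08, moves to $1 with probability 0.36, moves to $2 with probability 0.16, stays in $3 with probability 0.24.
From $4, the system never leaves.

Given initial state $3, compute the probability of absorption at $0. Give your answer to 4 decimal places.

Let h(s) be the probability of absorption at $0 starting from transient state s. Then h($0) = 1 and h($4) = 0. By first-step analysis:
h($1) = 0.12·1 + 0.28·h($1) + 0.24·h($2) + 0.2·h($3) + 0.16·0
h($2) = 0.36·h($1) + 0.2·h($2) + 0.2·h($3) + 0.24·0
h($3) = 0.16·1 + 0.36·h($1) + 0.16·h($2) + 0.24·h($3) + 0.08·0
Solving: h($1) = 0.3899, h($2) = 0.2895, h($3) = 0.4561.
Starting from $3, the probability is 0.4561.

0.4561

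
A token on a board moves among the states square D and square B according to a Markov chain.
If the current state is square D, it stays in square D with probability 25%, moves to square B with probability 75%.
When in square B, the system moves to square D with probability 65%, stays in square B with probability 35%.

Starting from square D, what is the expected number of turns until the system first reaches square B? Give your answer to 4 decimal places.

Let t(s) be the expected number of turns to first reach square B from state s, with t(square B) = 0. Conditioning on the first turn:
t(square D) = 1 + 0.25·t(square D)
Solving: t(square D) = 1.3333.
Expected turns from square D to square B: 1.3333.

1.3333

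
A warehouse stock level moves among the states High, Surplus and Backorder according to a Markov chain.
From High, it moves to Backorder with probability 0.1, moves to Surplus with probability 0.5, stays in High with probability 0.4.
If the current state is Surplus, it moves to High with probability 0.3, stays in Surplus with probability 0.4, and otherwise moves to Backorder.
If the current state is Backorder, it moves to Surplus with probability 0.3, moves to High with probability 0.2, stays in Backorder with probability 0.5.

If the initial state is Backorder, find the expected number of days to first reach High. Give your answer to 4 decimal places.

4.2857

Let t(s) be the expected number of days to first reach High from state s, with t(High) = 0. Conditioning on the first day:
t(Surplus) = 1 + 0.4·t(Surplus) + 0.3·t(Backorder)
t(Backorder) = 1 + 0.3·t(Surplus) + 0.5·t(Backorder)
Solving: t(Surplus) = 3.8095, t(Backorder) = 4.2857.
Expected days from Backorder to High: 4.2857.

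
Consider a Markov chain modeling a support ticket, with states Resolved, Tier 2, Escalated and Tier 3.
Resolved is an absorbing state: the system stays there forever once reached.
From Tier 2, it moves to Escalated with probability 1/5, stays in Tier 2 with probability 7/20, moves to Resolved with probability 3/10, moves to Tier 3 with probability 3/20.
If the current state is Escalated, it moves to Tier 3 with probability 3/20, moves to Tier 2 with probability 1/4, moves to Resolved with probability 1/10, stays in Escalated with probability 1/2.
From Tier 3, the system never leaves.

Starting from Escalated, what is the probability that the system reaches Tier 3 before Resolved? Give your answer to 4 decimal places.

0.4909

Let h(s) be the probability of absorption at Tier 3 starting from transient state s. Then h(Tier 3) = 1 and h(Resolved) = 0. By first-step analysis:
h(Tier 2) = 0.3·0 + 0.35·h(Tier 2) + 0.2·h(Escalated) + 0.15·1
h(Escalated) = 0.1·0 + 0.25·h(Tier 2) + 0.5·h(Escalated) + 0.15·1
Solving: h(Tier 2) = 0.3818, h(Escalated) = 0.4909.
Starting from Escalated, the probability is 0.4909.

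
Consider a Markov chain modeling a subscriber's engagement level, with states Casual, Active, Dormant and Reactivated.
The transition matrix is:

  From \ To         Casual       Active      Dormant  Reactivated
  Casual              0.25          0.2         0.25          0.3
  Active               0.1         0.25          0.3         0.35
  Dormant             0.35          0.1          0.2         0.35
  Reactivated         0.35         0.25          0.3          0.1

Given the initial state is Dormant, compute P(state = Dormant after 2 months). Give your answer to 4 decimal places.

Propagate the distribution vector 2 months from Dormant.
After 0 months: (0.0000, 0.0000, 1.0000, 0.0000)
After 1 month: (0.3500, 0.1000, 0.2000, 0.3500)
After 2 months: (0.2900, 0.2025, 0.2625, 0.2450)
P(in Dormant after 2 months) = 0.2625

0.2625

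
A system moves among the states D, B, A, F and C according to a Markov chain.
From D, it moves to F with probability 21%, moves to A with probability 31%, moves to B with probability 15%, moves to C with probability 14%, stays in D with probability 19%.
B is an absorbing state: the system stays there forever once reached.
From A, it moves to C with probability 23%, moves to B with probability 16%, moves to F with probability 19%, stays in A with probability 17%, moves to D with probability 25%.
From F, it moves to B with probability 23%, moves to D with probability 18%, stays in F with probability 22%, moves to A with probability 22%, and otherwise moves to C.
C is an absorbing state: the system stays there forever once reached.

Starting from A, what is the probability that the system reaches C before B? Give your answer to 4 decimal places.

0.5302

Let h(s) be the probability of absorption at C starting from transient state s. Then h(C) = 1 and h(B) = 0. By first-step analysis:
h(D) = 0.19·h(D) + 0.15·0 + 0.31·h(A) + 0.21·h(F) + 0.14·1
h(A) = 0.25·h(D) + 0.16·0 + 0.17·h(A) + 0.19·h(F) + 0.23·1
h(F) = 0.18·h(D) + 0.23·0 + 0.22·h(A) + 0.22·h(F) + 0.15·1
Solving: h(D) = 0.4940, h(A) = 0.5302, h(F) = 0.4559.
Starting from A, the probability is 0.5302.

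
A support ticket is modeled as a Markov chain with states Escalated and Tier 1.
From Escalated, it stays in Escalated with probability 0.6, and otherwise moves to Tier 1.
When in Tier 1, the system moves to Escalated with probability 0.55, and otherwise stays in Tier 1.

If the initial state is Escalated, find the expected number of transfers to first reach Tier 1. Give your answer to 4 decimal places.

2.5000

Let t(s) be the expected number of transfers to first reach Tier 1 from state s, with t(Tier 1) = 0. Conditioning on the first transfer:
t(Escalated) = 1 + 0.6·t(Escalated)
Solving: t(Escalated) = 2.5000.
Expected transfers from Escalated to Tier 1: 2.5000.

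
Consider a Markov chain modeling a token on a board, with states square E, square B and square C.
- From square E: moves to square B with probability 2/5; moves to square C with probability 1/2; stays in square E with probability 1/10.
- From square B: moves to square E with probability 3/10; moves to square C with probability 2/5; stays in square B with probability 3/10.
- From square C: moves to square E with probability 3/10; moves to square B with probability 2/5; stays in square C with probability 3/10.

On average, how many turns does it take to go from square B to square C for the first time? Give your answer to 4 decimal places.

2.3529

Let t(s) be the expected number of turns to first reach square C from state s, with t(square C) = 0. Conditioning on the first turn:
t(square E) = 1 + 0.1·t(square E) + 0.4·t(square B)
t(square B) = 1 + 0.3·t(square E) + 0.3·t(square B)
Solving: t(square E) = 2.1569, t(square B) = 2.3529.
Expected turns from square B to square C: 2.3529.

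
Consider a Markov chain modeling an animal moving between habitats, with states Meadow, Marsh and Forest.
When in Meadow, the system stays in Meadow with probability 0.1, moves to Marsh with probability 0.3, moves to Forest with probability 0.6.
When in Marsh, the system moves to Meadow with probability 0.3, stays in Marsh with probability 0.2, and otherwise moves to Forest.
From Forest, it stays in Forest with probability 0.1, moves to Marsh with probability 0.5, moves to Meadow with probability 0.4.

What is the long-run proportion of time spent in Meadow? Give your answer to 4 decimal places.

Let the stationary distribution be π with π = πP and π_1 + π_2 + π_3 = 1.
π_1 = 0.1·π_1 + 0.3·π_2 + 0.4·π_3
π_2 = 0.3·π_1 + 0.2·π_2 + 0.5·π_3
Solving with the normalization constraint gives π = (0.2814, 0.3413, 0.3772).
So the stationary probability of Meadow is 0.2814.

0.2814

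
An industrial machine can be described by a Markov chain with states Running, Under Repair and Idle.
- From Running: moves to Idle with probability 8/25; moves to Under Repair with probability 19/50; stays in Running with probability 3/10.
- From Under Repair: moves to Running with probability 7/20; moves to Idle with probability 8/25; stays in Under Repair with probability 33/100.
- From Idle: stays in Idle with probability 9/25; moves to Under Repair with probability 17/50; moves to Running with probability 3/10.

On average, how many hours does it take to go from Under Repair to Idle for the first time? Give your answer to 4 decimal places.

Let t(s) be the expected number of hours to first reach Idle from state s, with t(Idle) = 0. Conditioning on the first hour:
t(Running) = 1 + 0.3·t(Running) + 0.38·t(Under Repair)
t(Under Repair) = 1 + 0.35·t(Running) + 0.33·t(Under Repair)
Solving: t(Running) = 3.1250, t(Under Repair) = 3.1250.
Expected hours from Under Repair to Idle: 3.1250.

3.1250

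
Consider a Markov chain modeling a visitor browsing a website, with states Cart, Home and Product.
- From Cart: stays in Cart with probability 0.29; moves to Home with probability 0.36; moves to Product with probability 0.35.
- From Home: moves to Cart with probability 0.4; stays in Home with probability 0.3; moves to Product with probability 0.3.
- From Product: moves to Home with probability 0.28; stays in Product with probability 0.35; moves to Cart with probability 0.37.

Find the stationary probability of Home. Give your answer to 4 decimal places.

0.3144

Let the stationary distribution be π with π = πP and π_1 + π_2 + π_3 = 1.
π_1 = 0.29·π_1 + 0.4·π_2 + 0.37·π_3
π_2 = 0.36·π_1 + 0.3·π_2 + 0.28·π_3
Solving with the normalization constraint gives π = (0.3513, 0.3144, 0.3343).
So the stationary probability of Home is 0.3144.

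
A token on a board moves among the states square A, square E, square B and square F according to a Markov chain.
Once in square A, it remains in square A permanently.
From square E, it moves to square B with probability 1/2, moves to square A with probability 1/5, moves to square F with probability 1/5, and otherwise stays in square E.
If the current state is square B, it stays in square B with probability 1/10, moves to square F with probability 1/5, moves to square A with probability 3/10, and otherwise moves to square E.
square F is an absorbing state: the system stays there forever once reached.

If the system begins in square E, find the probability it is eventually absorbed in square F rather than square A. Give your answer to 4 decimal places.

Let h(s) be the probability of absorption at square F starting from transient state s. Then h(square F) = 1 and h(square A) = 0. By first-step analysis:
h(square E) = 0.2·0 + 0.1·h(square E) + 0.5·h(square B) + 0.2·1
h(square B) = 0.3·0 + 0.4·h(square E) + 0.1·h(square B) + 0.2·1
Solving: h(square E) = 0.4590, h(square B) = 0.4262.
Starting from square E, the probability is 0.4590.

0.4590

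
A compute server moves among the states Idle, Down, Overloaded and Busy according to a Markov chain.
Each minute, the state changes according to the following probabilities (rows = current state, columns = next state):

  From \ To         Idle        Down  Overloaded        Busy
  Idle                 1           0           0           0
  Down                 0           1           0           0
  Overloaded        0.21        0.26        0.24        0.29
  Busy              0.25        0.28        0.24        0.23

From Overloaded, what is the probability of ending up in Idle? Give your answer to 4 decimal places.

Let h(s) be the probability of absorption at Idle starting from transient state s. Then h(Idle) = 1 and h(Down) = 0. By first-step analysis:
h(Overloaded) = 0.21·1 + 0.26·0 + 0.24·h(Overloaded) + 0.29·h(Busy)
h(Busy) = 0.25·1 + 0.28·0 + 0.24·h(Overloaded) + 0.23·h(Busy)
Solving: h(Overloaded) = 0.4542, h(Busy) = 0.4663.
Starting from Overloaded, the probability is 0.4542.

0.4542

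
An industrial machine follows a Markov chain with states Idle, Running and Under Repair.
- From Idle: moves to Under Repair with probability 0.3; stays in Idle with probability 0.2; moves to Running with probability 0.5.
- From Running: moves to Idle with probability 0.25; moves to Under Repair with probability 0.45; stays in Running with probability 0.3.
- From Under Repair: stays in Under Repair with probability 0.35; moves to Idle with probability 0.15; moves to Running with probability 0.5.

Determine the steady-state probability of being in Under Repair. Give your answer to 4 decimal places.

0.3816

Let the stationary distribution be π with π = πP and π_1 + π_2 + π_3 = 1.
π_1 = 0.2·π_1 + 0.25·π_2 + 0.15·π_3
π_2 = 0.5·π_1 + 0.3·π_2 + 0.5·π_3
Solving with the normalization constraint gives π = (0.2018, 0.4167, 0.3816).
So the stationary probability of Under Repair is 0.3816.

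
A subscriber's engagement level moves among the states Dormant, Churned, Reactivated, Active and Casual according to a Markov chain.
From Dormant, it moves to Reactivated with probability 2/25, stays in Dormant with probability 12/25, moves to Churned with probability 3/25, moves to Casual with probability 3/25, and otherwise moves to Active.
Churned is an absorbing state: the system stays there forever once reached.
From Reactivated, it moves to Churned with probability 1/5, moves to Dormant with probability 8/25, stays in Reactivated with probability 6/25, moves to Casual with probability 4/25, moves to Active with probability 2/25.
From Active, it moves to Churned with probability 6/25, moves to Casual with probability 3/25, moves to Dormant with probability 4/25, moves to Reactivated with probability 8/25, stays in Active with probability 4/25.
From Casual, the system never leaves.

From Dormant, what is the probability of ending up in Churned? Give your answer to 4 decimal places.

0.5483

Let h(s) be the probability of absorption at Churned starting from transient state s. Then h(Churned) = 1 and h(Casual) = 0. By first-step analysis:
h(Dormant) = 0.48·h(Dormant) + 0.12·1 + 0.08·h(Reactivated) + 0.2·h(Active) + 0.12·0
h(Reactivated) = 0.32·h(Dormant) + 0.2·1 + 0.24·h(Reactivated) + 0.08·h(Active) + 0.16·0
h(Active) = 0.16·h(Dormant) + 0.24·1 + 0.32·h(Reactivated) + 0.16·h(Active) + 0.12·0
Solving: h(Dormant) = 0.5483, h(Reactivated) = 0.5574, h(Active) = 0.6025.
Starting from Dormant, the probability is 0.5483.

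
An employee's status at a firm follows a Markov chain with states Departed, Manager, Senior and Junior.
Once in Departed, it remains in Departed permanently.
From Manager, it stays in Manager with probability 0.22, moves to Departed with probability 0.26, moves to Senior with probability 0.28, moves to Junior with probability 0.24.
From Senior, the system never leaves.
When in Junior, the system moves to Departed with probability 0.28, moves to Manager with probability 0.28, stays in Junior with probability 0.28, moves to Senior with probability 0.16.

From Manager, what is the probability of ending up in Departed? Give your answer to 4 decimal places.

Let h(s) be the probability of absorption at Departed starting from transient state s. Then h(Departed) = 1 and h(Senior) = 0. By first-step analysis:
h(Manager) = 0.26·1 + 0.22·h(Manager) + 0.28·0 + 0.24·h(Junior)
h(Junior) = 0.28·1 + 0.28·h(Manager) + 0.16·0 + 0.28·h(Junior)
Solving: h(Manager) = 0.5146, h(Junior) = 0.5890.
Starting from Manager, the probability is 0.5146.

0.5146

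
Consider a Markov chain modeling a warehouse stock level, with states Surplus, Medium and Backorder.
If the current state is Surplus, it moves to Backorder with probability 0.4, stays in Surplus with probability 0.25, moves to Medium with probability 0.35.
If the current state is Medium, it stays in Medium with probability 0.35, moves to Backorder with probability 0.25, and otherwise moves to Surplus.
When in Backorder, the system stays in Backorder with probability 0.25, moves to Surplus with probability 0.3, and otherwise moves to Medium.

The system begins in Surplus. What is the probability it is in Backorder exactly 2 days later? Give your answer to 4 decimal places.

0.2875

Sum over the intermediate state after 1 day:
P = P(Surplus→Surplus)·P(Surplus→Backorder) + P(Surplus→Medium)·P(Medium→Backorder) + P(Surplus→Backorder)·P(Backorder→Backorder)
  = 0.25×0.4 + 0.35×0.25 + 0.4×0.25
  = 0.1000 + 0.0875 + 0.1000 = 0.2875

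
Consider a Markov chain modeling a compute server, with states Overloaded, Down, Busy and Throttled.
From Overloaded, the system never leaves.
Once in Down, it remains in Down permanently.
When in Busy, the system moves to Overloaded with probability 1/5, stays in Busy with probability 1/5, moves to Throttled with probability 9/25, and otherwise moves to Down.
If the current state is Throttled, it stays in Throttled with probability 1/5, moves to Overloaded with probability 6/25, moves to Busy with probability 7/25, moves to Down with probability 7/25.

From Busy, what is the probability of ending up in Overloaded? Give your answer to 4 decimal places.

0.4570

Let h(s) be the probability of absorption at Overloaded starting from transient state s. Then h(Overloaded) = 1 and h(Down) = 0. By first-step analysis:
h(Busy) = 0.2·1 + 0.24·0 + 0.2·h(Busy) + 0.36·h(Throttled)
h(Throttled) = 0.24·1 + 0.28·0 + 0.28·h(Busy) + 0.2·h(Throttled)
Solving: h(Busy) = 0.4570, h(Throttled) = 0.4599.
Starting from Busy, the probability is 0.4570.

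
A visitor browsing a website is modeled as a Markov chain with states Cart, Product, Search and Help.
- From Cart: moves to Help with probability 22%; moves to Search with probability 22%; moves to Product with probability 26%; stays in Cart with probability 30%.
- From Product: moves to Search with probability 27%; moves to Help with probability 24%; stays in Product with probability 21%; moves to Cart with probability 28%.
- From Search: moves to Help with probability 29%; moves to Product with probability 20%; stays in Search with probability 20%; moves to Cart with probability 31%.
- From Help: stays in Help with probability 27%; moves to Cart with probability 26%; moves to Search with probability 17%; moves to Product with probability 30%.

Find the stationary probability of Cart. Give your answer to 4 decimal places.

0.2872

Let the stationary distribution be π with π = πP and π_1 + π_2 + π_3 + π_4 = 1.
π_1 = 0.3·π_1 + 0.28·π_2 + 0.31·π_3 + 0.26·π_4
π_2 = 0.26·π_1 + 0.21·π_2 + 0.2·π_3 + 0.3·π_4
π_3 = 0.22·π_1 + 0.27·π_2 + 0.2·π_3 + 0.17·π_4
Solving with the normalization constraint gives π = (0.2872, 0.2449, 0.2153, 0.2526).
So the stationary probability of Cart is 0.2872.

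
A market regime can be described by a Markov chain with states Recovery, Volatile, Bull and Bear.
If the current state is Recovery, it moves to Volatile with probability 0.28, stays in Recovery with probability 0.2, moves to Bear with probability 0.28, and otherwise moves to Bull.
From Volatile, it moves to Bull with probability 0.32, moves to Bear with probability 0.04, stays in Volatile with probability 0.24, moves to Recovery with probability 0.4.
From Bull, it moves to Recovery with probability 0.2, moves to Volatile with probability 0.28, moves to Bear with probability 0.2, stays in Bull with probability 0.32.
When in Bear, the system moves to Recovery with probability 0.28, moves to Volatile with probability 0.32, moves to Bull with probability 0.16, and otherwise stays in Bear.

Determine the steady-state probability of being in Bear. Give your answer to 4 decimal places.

0.1848

Let the stationary distribution be π with π = πP and π_1 + π_2 + π_3 + π_4 = 1.
π_1 = 0.2·π_1 + 0.4·π_2 + 0.2·π_3 + 0.28·π_4
π_2 = 0.28·π_1 + 0.24·π_2 + 0.28·π_3 + 0.32·π_4
π_3 = 0.24·π_1 + 0.32·π_2 + 0.32·π_3 + 0.16·π_4
Solving with the normalization constraint gives π = (0.2701, 0.2763, 0.2688, 0.1848).
So the stationary probability of Bear is 0.1848.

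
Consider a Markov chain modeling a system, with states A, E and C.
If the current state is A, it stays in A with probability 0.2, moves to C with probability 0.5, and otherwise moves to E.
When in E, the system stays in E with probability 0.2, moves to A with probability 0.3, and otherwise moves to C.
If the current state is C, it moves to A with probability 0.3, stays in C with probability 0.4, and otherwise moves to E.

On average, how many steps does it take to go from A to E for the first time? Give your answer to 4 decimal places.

3.3333

Let t(s) be the expected number of steps to first reach E from state s, with t(E) = 0. Conditioning on the first step:
t(A) = 1 + 0.2·t(A) + 0.5·t(C)
t(C) = 1 + 0.3·t(A) + 0.4·t(C)
Solving: t(A) = 3.3333, t(C) = 3.3333.
Expected steps from A to E: 3.3333.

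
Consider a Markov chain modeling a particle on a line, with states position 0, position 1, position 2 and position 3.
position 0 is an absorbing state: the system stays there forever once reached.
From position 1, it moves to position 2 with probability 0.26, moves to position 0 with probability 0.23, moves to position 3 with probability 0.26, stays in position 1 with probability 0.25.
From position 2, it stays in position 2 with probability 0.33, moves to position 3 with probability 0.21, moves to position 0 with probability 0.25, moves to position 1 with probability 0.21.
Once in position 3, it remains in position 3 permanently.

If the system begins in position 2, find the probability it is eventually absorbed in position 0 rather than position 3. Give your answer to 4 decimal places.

0.5265

Let h(s) be the probability of absorption at position 0 starting from transient state s. Then h(position 0) = 1 and h(position 3) = 0. By first-step analysis:
h(position 1) = 0.23·1 + 0.25·h(position 1) + 0.26·h(position 2) + 0.26·0
h(position 2) = 0.25·1 + 0.21·h(position 1) + 0.33·h(position 2) + 0.21·0
Solving: h(position 1) = 0.4892, h(position 2) = 0.5265.
Starting from position 2, the probability is 0.5265.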